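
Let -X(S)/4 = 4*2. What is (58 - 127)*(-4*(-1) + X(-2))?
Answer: 1932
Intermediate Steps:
X(S) = -32 (X(S) = -16*2 = -4*8 = -32)
(58 - 127)*(-4*(-1) + X(-2)) = (58 - 127)*(-4*(-1) - 32) = -69*(4 - 32) = -69*(-28) = 1932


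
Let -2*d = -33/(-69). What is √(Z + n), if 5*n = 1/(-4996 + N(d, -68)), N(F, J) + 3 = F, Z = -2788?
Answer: I*√147440318730978/229965 ≈ 52.802*I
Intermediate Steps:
d = -11/46 (d = -(-33)/(2*(-69)) = -(-33)*(-1)/(2*69) = -½*11/23 = -11/46 ≈ -0.23913)
N(F, J) = -3 + F
n = -46/1149825 (n = 1/(5*(-4996 + (-3 - 11/46))) = 1/(5*(-4996 - 149/46)) = 1/(5*(-229965/46)) = (⅕)*(-46/229965) = -46/1149825 ≈ -4.0006e-5)
√(Z + n) = √(-2788 - 46/1149825) = √(-3205712146/1149825) = I*√147440318730978/229965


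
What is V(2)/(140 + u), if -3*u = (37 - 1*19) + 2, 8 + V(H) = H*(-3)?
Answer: -21/200 ≈ -0.10500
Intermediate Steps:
V(H) = -8 - 3*H (V(H) = -8 + H*(-3) = -8 - 3*H)
u = -20/3 (u = -((37 - 1*19) + 2)/3 = -((37 - 19) + 2)/3 = -(18 + 2)/3 = -⅓*20 = -20/3 ≈ -6.6667)
V(2)/(140 + u) = (-8 - 3*2)/(140 - 20/3) = (-8 - 6)/(400/3) = -14*3/400 = -21/200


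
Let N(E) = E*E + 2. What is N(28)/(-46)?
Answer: -393/23 ≈ -17.087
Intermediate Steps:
N(E) = 2 + E² (N(E) = E² + 2 = 2 + E²)
N(28)/(-46) = (2 + 28²)/(-46) = (2 + 784)*(-1/46) = 786*(-1/46) = -393/23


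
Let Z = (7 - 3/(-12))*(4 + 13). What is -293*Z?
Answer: -144449/4 ≈ -36112.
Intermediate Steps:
Z = 493/4 (Z = (7 - 3*(-1/12))*17 = (7 + ¼)*17 = (29/4)*17 = 493/4 ≈ 123.25)
-293*Z = -293*493/4 = -144449/4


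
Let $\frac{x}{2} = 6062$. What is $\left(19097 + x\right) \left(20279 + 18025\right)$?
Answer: $1195889184$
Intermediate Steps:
$x = 12124$ ($x = 2 \cdot 6062 = 12124$)
$\left(19097 + x\right) \left(20279 + 18025\right) = \left(19097 + 12124\right) \left(20279 + 18025\right) = 31221 \cdot 38304 = 1195889184$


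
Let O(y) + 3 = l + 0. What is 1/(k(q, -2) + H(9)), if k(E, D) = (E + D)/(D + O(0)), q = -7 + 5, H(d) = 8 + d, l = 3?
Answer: 1/19 ≈ 0.052632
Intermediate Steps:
O(y) = 0 (O(y) = -3 + (3 + 0) = -3 + 3 = 0)
q = -2
k(E, D) = (D + E)/D (k(E, D) = (E + D)/(D + 0) = (D + E)/D)
1/(k(q, -2) + H(9)) = 1/((-2 - 2)/(-2) + (8 + 9)) = 1/(-1/2*(-4) + 17) = 1/(2 + 17) = 1/19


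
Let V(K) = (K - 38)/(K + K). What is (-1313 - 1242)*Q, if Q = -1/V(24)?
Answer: -8760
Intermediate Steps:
V(K) = (-38 + K)/(2*K) (V(K) = (-38 + K)/((2*K)) = (-38 + K)*(1/(2*K)) = (-38 + K)/(2*K))
Q = 24/7 (Q = -1/((½)*(-38 + 24)/24) = -1/((½)*(1/24)*(-14)) = -1/(-7/24) = -1*(-24/7) = 24/7 ≈ 3.4286)
(-1313 - 1242)*Q = (-1313 - 1242)*(24/7) = -2555*24/7 = -8760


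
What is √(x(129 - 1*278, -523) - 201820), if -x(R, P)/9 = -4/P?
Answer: 2*I*√13800910402/523 ≈ 449.24*I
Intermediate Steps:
x(R, P) = 36/P (x(R, P) = -(-36)/P = 36/P)
√(x(129 - 1*278, -523) - 201820) = √(36/(-523) - 201820) = √(36*(-1/523) - 201820) = √(-36/523 - 201820) = √(-105551896/523) = 2*I*√13800910402/523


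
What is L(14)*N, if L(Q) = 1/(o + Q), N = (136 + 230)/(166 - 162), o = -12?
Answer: 183/4 ≈ 45.750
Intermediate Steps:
N = 183/2 (N = 366/4 = 366*(1/4) = 183/2 ≈ 91.500)
L(Q) = 1/(-12 + Q)
L(14)*N = (183/2)/(-12 + 14) = (183/2)/2 = (1/2)*(183/2) = 183/4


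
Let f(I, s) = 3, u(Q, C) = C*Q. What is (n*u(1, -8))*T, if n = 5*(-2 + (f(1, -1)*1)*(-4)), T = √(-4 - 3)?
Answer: 560*I*√7 ≈ 1481.6*I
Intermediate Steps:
T = I*√7 (T = √(-7) = I*√7 ≈ 2.6458*I)
n = -70 (n = 5*(-2 + (3*1)*(-4)) = 5*(-2 + 3*(-4)) = 5*(-2 - 12) = 5*(-14) = -70)
(n*u(1, -8))*T = (-(-560))*(I*√7) = (-70*(-8))*(I*√7) = 560*(I*√7) = 560*I*√7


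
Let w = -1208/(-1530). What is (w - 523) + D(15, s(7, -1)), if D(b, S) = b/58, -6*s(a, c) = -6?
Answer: -23159003/44370 ≈ -521.95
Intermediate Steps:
s(a, c) = 1 (s(a, c) = -1/6*(-6) = 1)
w = 604/765 (w = -1208*(-1/1530) = 604/765 ≈ 0.78954)
D(b, S) = b/58 (D(b, S) = b*(1/58) = b/58)
(w - 523) + D(15, s(7, -1)) = (604/765 - 523) + (1/58)*15 = -399491/765 + 15/58 = -23159003/44370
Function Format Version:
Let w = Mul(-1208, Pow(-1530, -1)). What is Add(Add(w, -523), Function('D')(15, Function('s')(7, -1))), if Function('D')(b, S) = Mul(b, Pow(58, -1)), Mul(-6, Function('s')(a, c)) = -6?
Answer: Rational(-23159003, 44370) ≈ -521.95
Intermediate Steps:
Function('s')(a, c) = 1 (Function('s')(a, c) = Mul(Rational(-1, 6), -6) = 1)
w = Rational(604, 765) (w = Mul(-1208, Rational(-1, 1530)) = Rational(604, 765) ≈ 0.78954)
Function('D')(b, S) = Mul(Rational(1, 58), b) (Function('D')(b, S) = Mul(b, Rational(1, 58)) = Mul(Rational(1, 58), b))
Add(Add(w, -523), Function('D')(15, Function('s')(7, -1))) = Add(Add(Rational(604, 765), -523), Mul(Rational(1, 58), 15)) = Add(Rational(-399491, 765), Rational(15, 58)) = Rational(-23159003, 44370)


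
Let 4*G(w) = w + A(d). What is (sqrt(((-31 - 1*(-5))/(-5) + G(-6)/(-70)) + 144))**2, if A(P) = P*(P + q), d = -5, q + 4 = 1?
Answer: 20871/140 ≈ 149.08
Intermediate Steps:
q = -3 (q = -4 + 1 = -3)
A(P) = P*(-3 + P) (A(P) = P*(P - 3) = P*(-3 + P))
G(w) = 10 + w/4 (G(w) = (w - 5*(-3 - 5))/4 = (w - 5*(-8))/4 = (w + 40)/4 = (40 + w)/4 = 10 + w/4)
(sqrt(((-31 - 1*(-5))/(-5) + G(-6)/(-70)) + 144))**2 = (sqrt(((-31 - 1*(-5))/(-5) + (10 + (1/4)*(-6))/(-70)) + 144))**2 = (sqrt(((-31 + 5)*(-1/5) + (10 - 3/2)*(-1/70)) + 144))**2 = (sqrt((-26*(-1/5) + (17/2)*(-1/70)) + 144))**2 = (sqrt((26/5 - 17/140) + 144))**2 = (sqrt(711/140 + 144))**2 = (sqrt(20871/140))**2 = (3*sqrt(81165)/70)**2 = 20871/140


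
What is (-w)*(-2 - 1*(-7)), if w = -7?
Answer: 35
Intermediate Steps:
(-w)*(-2 - 1*(-7)) = (-1*(-7))*(-2 - 1*(-7)) = 7*(-2 + 7) = 7*5 = 35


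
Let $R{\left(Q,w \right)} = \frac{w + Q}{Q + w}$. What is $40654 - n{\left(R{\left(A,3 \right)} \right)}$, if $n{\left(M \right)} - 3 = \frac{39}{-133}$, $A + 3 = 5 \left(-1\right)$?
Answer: $\frac{5406622}{133} \approx 40651.0$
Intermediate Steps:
$A = -8$ ($A = -3 + 5 \left(-1\right) = -3 - 5 = -8$)
$R{\left(Q,w \right)} = 1$ ($R{\left(Q,w \right)} = \frac{Q + w}{Q + w} = 1$)
$n{\left(M \right)} = \frac{360}{133}$ ($n{\left(M \right)} = 3 + \frac{39}{-133} = 3 + 39 \left(- \frac{1}{133}\right) = 3 - \frac{39}{133} = \frac{360}{133}$)
$40654 - n{\left(R{\left(A,3 \right)} \right)} = 40654 - \frac{360}{133} = \frac{5406622}{133}$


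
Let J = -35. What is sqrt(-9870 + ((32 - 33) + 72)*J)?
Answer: I*sqrt(12355) ≈ 111.15*I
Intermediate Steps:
sqrt(-9870 + ((32 - 33) + 72)*J) = sqrt(-9870 + ((32 - 33) + 72)*(-35)) = sqrt(-9870 + (-1 + 72)*(-35)) = sqrt(-9870 + 71*(-35)) = sqrt(-9870 - 2485) = sqrt(-12355) = I*sqrt(12355)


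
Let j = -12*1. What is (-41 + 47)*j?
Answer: -72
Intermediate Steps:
j = -12
(-41 + 47)*j = (-41 + 47)*(-12) = 6*(-12) = -72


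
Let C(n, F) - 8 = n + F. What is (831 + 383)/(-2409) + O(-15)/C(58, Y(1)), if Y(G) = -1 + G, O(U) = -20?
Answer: -648/803 ≈ -0.80697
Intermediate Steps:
C(n, F) = 8 + F + n (C(n, F) = 8 + (n + F) = 8 + (F + n) = 8 + F + n)
(831 + 383)/(-2409) + O(-15)/C(58, Y(1)) = (831 + 383)/(-2409) - 20/(8 + (-1 + 1) + 58) = 1214*(-1/2409) - 20/(8 + 0 + 58) = -1214/2409 - 20/66 = -1214/2409 - 20*1/66 = -1214/2409 - 10/33 = -648/803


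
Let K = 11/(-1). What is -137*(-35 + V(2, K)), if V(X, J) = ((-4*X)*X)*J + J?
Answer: -17810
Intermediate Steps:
K = -11 (K = 11*(-1) = -11)
V(X, J) = J - 4*J*X**2 (V(X, J) = (-4*X**2)*J + J = -4*J*X**2 + J = J - 4*J*X**2)
-137*(-35 + V(2, K)) = -137*(-35 - 11*(1 - 4*2**2)) = -137*(-35 - 11*(1 - 4*4)) = -137*(-35 - 11*(1 - 16)) = -137*(-35 - 11*(-15)) = -137*(-35 + 165) = -137*130 = -17810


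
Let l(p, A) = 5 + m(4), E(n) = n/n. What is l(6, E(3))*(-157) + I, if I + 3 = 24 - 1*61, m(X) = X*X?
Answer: -3337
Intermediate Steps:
m(X) = X**2
E(n) = 1
I = -40 (I = -3 + (24 - 1*61) = -3 + (24 - 61) = -3 - 37 = -40)
l(p, A) = 21 (l(p, A) = 5 + 4**2 = 5 + 16 = 21)
l(6, E(3))*(-157) + I = 21*(-157) - 40 = -3297 - 40 = -3337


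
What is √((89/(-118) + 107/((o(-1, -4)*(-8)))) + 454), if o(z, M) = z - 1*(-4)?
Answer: √224960982/708 ≈ 21.185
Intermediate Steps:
o(z, M) = 4 + z (o(z, M) = z + 4 = 4 + z)
√((89/(-118) + 107/((o(-1, -4)*(-8)))) + 454) = √((89/(-118) + 107/(((4 - 1)*(-8)))) + 454) = √((89*(-1/118) + 107/((3*(-8)))) + 454) = √((-89/118 + 107/(-24)) + 454) = √((-89/118 + 107*(-1/24)) + 454) = √((-89/118 - 107/24) + 454) = √(-7381/1416 + 454) = √(635483/1416) = √224960982/708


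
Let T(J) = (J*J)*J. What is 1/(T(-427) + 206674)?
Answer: -1/77647809 ≈ -1.2879e-8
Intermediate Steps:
T(J) = J³ (T(J) = J²*J = J³)
1/(T(-427) + 206674) = 1/((-427)³ + 206674) = 1/(-77854483 + 206674) = 1/(-77647809) = -1/77647809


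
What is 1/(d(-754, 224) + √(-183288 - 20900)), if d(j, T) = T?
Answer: 56/63591 - I*√51047/127182 ≈ 0.00088063 - 0.0017765*I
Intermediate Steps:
1/(d(-754, 224) + √(-183288 - 20900)) = 1/(224 + √(-183288 - 20900)) = 1/(224 + √(-204188)) = 1/(224 + 2*I*√51047)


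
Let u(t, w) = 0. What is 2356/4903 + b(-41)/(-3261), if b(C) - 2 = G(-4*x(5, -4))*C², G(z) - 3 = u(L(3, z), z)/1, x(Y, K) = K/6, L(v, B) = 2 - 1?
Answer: -17052719/15988683 ≈ -1.0665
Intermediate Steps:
L(v, B) = 1
x(Y, K) = K/6 (x(Y, K) = K*(⅙) = K/6)
G(z) = 3 (G(z) = 3 + 0/1 = 3 + 0*1 = 3 + 0 = 3)
b(C) = 2 + 3*C²
2356/4903 + b(-41)/(-3261) = 2356/4903 + (2 + 3*(-41)²)/(-3261) = 2356*(1/4903) + (2 + 3*1681)*(-1/3261) = 2356/4903 + (2 + 5043)*(-1/3261) = 2356/4903 + 5045*(-1/3261) = 2356/4903 - 5045/3261 = -17052719/15988683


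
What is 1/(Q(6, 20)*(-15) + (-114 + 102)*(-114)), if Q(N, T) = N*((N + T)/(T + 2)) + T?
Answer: 11/10578 ≈ 0.0010399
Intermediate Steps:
Q(N, T) = T + N*(N + T)/(2 + T) (Q(N, T) = N*((N + T)/(2 + T)) + T = N*(N + T)/(2 + T) + T = T + N*(N + T)/(2 + T))
1/(Q(6, 20)*(-15) + (-114 + 102)*(-114)) = 1/(((6² + 20² + 2*20 + 6*20)/(2 + 20))*(-15) + (-114 + 102)*(-114)) = 1/(((36 + 400 + 40 + 120)/22)*(-15) - 12*(-114)) = 1/(((1/22)*596)*(-15) + 1368) = 1/((298/11)*(-15) + 1368) = 1/(-4470/11 + 1368) = 1/(10578/11) = 11/10578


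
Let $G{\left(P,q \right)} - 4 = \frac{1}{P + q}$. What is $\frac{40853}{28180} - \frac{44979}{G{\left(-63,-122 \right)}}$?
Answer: $- \frac{234458830333}{20825020} \approx -11259.0$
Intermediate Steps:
$G{\left(P,q \right)} = 4 + \frac{1}{P + q}$
$\frac{40853}{28180} - \frac{44979}{G{\left(-63,-122 \right)}} = \frac{40853}{28180} - \frac{44979}{\frac{1}{-63 - 122} \left(1 + 4 \left(-63\right) + 4 \left(-122\right)\right)} = 40853 \cdot \frac{1}{28180} - \frac{44979}{\frac{1}{-185} \left(1 - 252 - 488\right)} = \frac{40853}{28180} - \frac{44979}{\left(- \frac{1}{185}\right) \left(-739\right)} = \frac{40853}{28180} - \frac{44979}{\frac{739}{185}} = \frac{40853}{28180} - \frac{8321115}{739} = - \frac{234458830333}{20825020}$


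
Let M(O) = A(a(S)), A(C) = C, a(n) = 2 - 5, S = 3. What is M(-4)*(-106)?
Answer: 318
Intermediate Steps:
a(n) = -3
M(O) = -3
M(-4)*(-106) = -3*(-106) = 318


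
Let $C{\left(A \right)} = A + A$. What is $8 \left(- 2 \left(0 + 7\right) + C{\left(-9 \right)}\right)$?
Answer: $-256$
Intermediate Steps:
$C{\left(A \right)} = 2 A$
$8 \left(- 2 \left(0 + 7\right) + C{\left(-9 \right)}\right) = 8 \left(- 2 \left(0 + 7\right) + 2 \left(-9\right)\right) = 8 \left(\left(-2\right) 7 - 18\right) = 8 \left(-14 - 18\right) = 8 \left(-32\right) = -256$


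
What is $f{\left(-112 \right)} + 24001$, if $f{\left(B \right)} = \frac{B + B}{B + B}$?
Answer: $24002$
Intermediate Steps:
$f{\left(B \right)} = 1$ ($f{\left(B \right)} = \frac{2 B}{2 B} = 2 B \frac{1}{2 B} = 1$)
$f{\left(-112 \right)} + 24001 = 1 + 24001 = 24002$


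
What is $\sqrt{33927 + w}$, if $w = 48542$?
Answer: $\sqrt{82469} \approx 287.17$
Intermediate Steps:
$\sqrt{33927 + w} = \sqrt{33927 + 48542} = \sqrt{82469}$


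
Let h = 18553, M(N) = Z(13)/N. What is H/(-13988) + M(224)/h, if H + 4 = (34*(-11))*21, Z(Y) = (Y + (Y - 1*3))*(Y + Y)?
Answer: 4083150875/7266542192 ≈ 0.56191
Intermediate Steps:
Z(Y) = 2*Y*(-3 + 2*Y) (Z(Y) = (Y + (Y - 3))*(2*Y) = (Y + (-3 + Y))*(2*Y) = (-3 + 2*Y)*(2*Y) = 2*Y*(-3 + 2*Y))
M(N) = 598/N (M(N) = (2*13*(-3 + 2*13))/N = (2*13*(-3 + 26))/N = (2*13*23)/N = 598/N)
H = -7858 (H = -4 + (34*(-11))*21 = -4 - 374*21 = -4 - 7854 = -7858)
H/(-13988) + M(224)/h = -7858/(-13988) + (598/224)/18553 = -7858*(-1/13988) + (598*(1/224))*(1/18553) = 3929/6994 + (299/112)*(1/18553) = 3929/6994 + 299/2077936 = 4083150875/7266542192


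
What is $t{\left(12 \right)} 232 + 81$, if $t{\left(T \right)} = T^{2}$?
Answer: $33489$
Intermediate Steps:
$t{\left(12 \right)} 232 + 81 = 12^{2} \cdot 232 + 81 = 144 \cdot 232 + 81 = 33408 + 81 = 33489$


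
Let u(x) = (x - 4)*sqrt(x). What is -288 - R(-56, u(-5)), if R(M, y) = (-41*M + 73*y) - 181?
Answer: -2403 + 657*I*sqrt(5) ≈ -2403.0 + 1469.1*I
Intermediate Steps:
u(x) = sqrt(x)*(-4 + x) (u(x) = (-4 + x)*sqrt(x) = sqrt(x)*(-4 + x))
R(M, y) = -181 - 41*M + 73*y
-288 - R(-56, u(-5)) = -288 - (-181 - 41*(-56) + 73*(sqrt(-5)*(-4 - 5))) = -288 - (-181 + 2296 + 73*((I*sqrt(5))*(-9))) = -288 - (-181 + 2296 + 73*(-9*I*sqrt(5))) = -288 - (-181 + 2296 - 657*I*sqrt(5)) = -288 - (2115 - 657*I*sqrt(5)) = -288 + (-2115 + 657*I*sqrt(5)) = -2403 + 657*I*sqrt(5)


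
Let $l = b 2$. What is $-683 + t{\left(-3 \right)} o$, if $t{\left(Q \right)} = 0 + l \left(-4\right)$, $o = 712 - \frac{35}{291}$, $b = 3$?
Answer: $- \frac{1723507}{97} \approx -17768.0$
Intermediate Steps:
$l = 6$ ($l = 3 \cdot 2 = 6$)
$o = \frac{207157}{291}$ ($o = 712 - 35 \cdot \frac{1}{291} = 712 - \frac{35}{291} = \frac{207157}{291} \approx 711.88$)
$t{\left(Q \right)} = -24$ ($t{\left(Q \right)} = 0 + 6 \left(-4\right) = 0 - 24 = -24$)
$-683 + t{\left(-3 \right)} o = -683 - \frac{1657256}{97} = - \frac{1723507}{97}$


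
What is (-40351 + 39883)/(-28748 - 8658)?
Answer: 234/18703 ≈ 0.012511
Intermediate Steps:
(-40351 + 39883)/(-28748 - 8658) = -468/(-37406) = -468*(-1/37406) = 234/18703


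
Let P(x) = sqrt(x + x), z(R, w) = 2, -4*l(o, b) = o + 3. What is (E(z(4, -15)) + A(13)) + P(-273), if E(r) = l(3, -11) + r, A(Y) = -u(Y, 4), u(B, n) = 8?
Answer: -15/2 + I*sqrt(546) ≈ -7.5 + 23.367*I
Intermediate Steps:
l(o, b) = -3/4 - o/4 (l(o, b) = -(o + 3)/4 = -(3 + o)/4 = -3/4 - o/4)
A(Y) = -8 (A(Y) = -1*8 = -8)
E(r) = -3/2 + r (E(r) = (-3/4 - 1/4*3) + r = (-3/4 - 3/4) + r = -3/2 + r)
P(x) = sqrt(2)*sqrt(x) (P(x) = sqrt(2*x) = sqrt(2)*sqrt(x))
(E(z(4, -15)) + A(13)) + P(-273) = ((-3/2 + 2) - 8) + sqrt(2)*sqrt(-273) = (1/2 - 8) + sqrt(2)*(I*sqrt(273)) = -15/2 + I*sqrt(546)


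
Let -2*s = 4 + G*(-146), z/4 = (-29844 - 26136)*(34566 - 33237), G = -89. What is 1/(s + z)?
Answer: -1/297596179 ≈ -3.3603e-9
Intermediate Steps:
z = -297589680 (z = 4*((-29844 - 26136)*(34566 - 33237)) = 4*(-55980*1329) = 4*(-74397420) = -297589680)
s = -6499 (s = -(4 - 89*(-146))/2 = -(4 + 12994)/2 = -1/2*12998 = -6499)
1/(s + z) = 1/(-6499 - 297589680) = 1/(-297596179) = -1/297596179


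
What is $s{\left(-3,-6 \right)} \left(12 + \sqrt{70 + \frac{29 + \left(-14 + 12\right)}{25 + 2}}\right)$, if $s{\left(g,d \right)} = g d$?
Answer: $216 + 18 \sqrt{71} \approx 367.67$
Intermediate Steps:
$s{\left(g,d \right)} = d g$
$s{\left(-3,-6 \right)} \left(12 + \sqrt{70 + \frac{29 + \left(-14 + 12\right)}{25 + 2}}\right) = \left(-6\right) \left(-3\right) \left(12 + \sqrt{70 + \frac{29 + \left(-14 + 12\right)}{25 + 2}}\right) = 18 \left(12 + \sqrt{70 + \frac{29 - 2}{27}}\right) = 18 \left(12 + \sqrt{70 + 27 \cdot \frac{1}{27}}\right) = 18 \left(12 + \sqrt{70 + 1}\right) = 18 \left(12 + \sqrt{71}\right) = 216 + 18 \sqrt{71}$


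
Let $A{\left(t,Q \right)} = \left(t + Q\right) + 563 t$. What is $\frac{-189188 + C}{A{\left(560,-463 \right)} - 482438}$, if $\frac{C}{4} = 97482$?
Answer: $- \frac{200740}{167061} \approx -1.2016$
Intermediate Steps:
$C = 389928$ ($C = 4 \cdot 97482 = 389928$)
$A{\left(t,Q \right)} = Q + 564 t$ ($A{\left(t,Q \right)} = \left(Q + t\right) + 563 t = Q + 564 t$)
$\frac{-189188 + C}{A{\left(560,-463 \right)} - 482438} = \frac{-189188 + 389928}{\left(-463 + 564 \cdot 560\right) - 482438} = \frac{200740}{\left(-463 + 315840\right) - 482438} = \frac{200740}{315377 - 482438} = \frac{200740}{-167061} = 200740 \left(- \frac{1}{167061}\right) = - \frac{200740}{167061}$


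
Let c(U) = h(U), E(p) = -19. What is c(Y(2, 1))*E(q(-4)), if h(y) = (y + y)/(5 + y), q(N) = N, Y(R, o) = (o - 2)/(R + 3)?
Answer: 19/12 ≈ 1.5833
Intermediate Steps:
Y(R, o) = (-2 + o)/(3 + R)
h(y) = 2*y/(5 + y) (h(y) = (2*y)/(5 + y) = 2*y/(5 + y))
c(U) = 2*U/(5 + U)
c(Y(2, 1))*E(q(-4)) = (2*((-2 + 1)/(3 + 2))/(5 + (-2 + 1)/(3 + 2)))*(-19) = (2*(-1/5)/(5 - 1/5))*(-19) = (2*((⅕)*(-1))/(5 + (⅕)*(-1)))*(-19) = (2*(-⅕)/(5 - ⅕))*(-19) = (2*(-⅕)/(24/5))*(-19) = (2*(-⅕)*(5/24))*(-19) = -1/12*(-19) = 19/12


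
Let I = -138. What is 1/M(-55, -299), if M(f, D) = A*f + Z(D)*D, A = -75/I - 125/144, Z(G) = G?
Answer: 3312/296155237 ≈ 1.1183e-5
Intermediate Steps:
A = -1075/3312 (A = -75/(-138) - 125/144 = -75*(-1/138) - 125*1/144 = 25/46 - 125/144 = -1075/3312 ≈ -0.32458)
M(f, D) = D² - 1075*f/3312 (M(f, D) = -1075*f/3312 + D*D = -1075*f/3312 + D² = D² - 1075*f/3312)
1/M(-55, -299) = 1/((-299)² - 1075/3312*(-55)) = 1/(89401 + 59125/3312) = 1/(296155237/3312) = 3312/296155237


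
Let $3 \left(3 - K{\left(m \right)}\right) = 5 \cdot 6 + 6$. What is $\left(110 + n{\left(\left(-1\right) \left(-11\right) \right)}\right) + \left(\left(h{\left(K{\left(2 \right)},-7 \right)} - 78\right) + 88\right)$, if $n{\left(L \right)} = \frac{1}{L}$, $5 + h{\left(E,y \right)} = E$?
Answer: $\frac{1167}{11} \approx 106.09$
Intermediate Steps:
$K{\left(m \right)} = -9$ ($K{\left(m \right)} = 3 - \frac{5 \cdot 6 + 6}{3} = 3 - \frac{30 + 6}{3} = 3 - 12 = -9$)
$h{\left(E,y \right)} = -5 + E$
$\left(110 + n{\left(\left(-1\right) \left(-11\right) \right)}\right) + \left(\left(h{\left(K{\left(2 \right)},-7 \right)} - 78\right) + 88\right) = \left(110 + \frac{1}{\left(-1\right) \left(-11\right)}\right) + \left(\left(\left(-5 - 9\right) - 78\right) + 88\right) = \left(110 + \frac{1}{11}\right) + \left(\left(-14 - 78\right) + 88\right) = \left(110 + \frac{1}{11}\right) + \left(-92 + 88\right) = \frac{1211}{11} - 4 = \frac{1167}{11}$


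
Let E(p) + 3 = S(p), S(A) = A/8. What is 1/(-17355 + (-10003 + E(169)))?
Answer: -8/218719 ≈ -3.6577e-5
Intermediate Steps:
S(A) = A/8 (S(A) = A*(⅛) = A/8)
E(p) = -3 + p/8
1/(-17355 + (-10003 + E(169))) = 1/(-17355 + (-10003 + (-3 + (⅛)*169))) = 1/(-17355 + (-10003 + (-3 + 169/8))) = 1/(-17355 + (-10003 + 145/8)) = 1/(-17355 - 79879/8) = 1/(-218719/8) = -8/218719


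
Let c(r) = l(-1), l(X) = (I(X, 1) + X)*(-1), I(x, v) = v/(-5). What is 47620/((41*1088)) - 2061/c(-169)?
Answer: -19141655/11152 ≈ -1716.4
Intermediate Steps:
I(x, v) = -v/5 (I(x, v) = v*(-1/5) = -v/5)
l(X) = 1/5 - X (l(X) = (-1/5*1 + X)*(-1) = (-1/5 + X)*(-1) = 1/5 - X)
c(r) = 6/5 (c(r) = 1/5 - 1*(-1) = 1/5 + 1 = 6/5)
47620/((41*1088)) - 2061/c(-169) = 47620/((41*1088)) - 2061/6/5 = 47620/44608 - 2061*5/6 = 47620*(1/44608) - 3435/2 = 11905/11152 - 3435/2 = -19141655/11152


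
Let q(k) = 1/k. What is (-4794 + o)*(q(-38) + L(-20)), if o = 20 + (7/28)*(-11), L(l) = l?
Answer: 14540427/152 ≈ 95661.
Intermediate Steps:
o = 69/4 (o = 20 + (7*(1/28))*(-11) = 20 + (1/4)*(-11) = 20 - 11/4 = 69/4 ≈ 17.250)
(-4794 + o)*(q(-38) + L(-20)) = (-4794 + 69/4)*(1/(-38) - 20) = -19107*(-1/38 - 20)/4 = -19107/4*(-761/38) = 14540427/152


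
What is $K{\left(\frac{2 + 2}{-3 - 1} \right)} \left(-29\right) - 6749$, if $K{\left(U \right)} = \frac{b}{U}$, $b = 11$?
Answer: $-6430$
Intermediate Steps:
$K{\left(U \right)} = \frac{11}{U}$
$K{\left(\frac{2 + 2}{-3 - 1} \right)} \left(-29\right) - 6749 = \frac{11}{\left(2 + 2\right) \frac{1}{-3 - 1}} \left(-29\right) - 6749 = \frac{11}{4 \frac{1}{-4}} \left(-29\right) - 6749 = \frac{11}{4 \left(- \frac{1}{4}\right)} \left(-29\right) - 6749 = \frac{11}{-1} \left(-29\right) - 6749 = 11 \left(-1\right) \left(-29\right) - 6749 = \left(-11\right) \left(-29\right) - 6749 = 319 - 6749 = -6430$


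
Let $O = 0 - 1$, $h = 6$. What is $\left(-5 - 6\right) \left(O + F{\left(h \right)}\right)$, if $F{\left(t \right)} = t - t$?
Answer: $11$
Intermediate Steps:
$F{\left(t \right)} = 0$
$O = -1$
$\left(-5 - 6\right) \left(O + F{\left(h \right)}\right) = \left(-5 - 6\right) \left(-1 + 0\right) = \left(-5 - 6\right) \left(-1\right) = \left(-11\right) \left(-1\right) = 11$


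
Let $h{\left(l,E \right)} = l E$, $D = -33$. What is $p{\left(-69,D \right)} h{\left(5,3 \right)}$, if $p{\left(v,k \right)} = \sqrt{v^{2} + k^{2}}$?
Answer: $225 \sqrt{26} \approx 1147.3$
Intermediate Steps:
$p{\left(v,k \right)} = \sqrt{k^{2} + v^{2}}$
$h{\left(l,E \right)} = E l$
$p{\left(-69,D \right)} h{\left(5,3 \right)} = \sqrt{\left(-33\right)^{2} + \left(-69\right)^{2}} \cdot 3 \cdot 5 = \sqrt{1089 + 4761} \cdot 15 = \sqrt{5850} \cdot 15 = 15 \sqrt{26} \cdot 15 = 225 \sqrt{26}$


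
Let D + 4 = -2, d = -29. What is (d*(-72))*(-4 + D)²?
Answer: 208800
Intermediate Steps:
D = -6 (D = -4 - 2 = -6)
(d*(-72))*(-4 + D)² = (-29*(-72))*(-4 - 6)² = 2088*(-10)² = 2088*100 = 208800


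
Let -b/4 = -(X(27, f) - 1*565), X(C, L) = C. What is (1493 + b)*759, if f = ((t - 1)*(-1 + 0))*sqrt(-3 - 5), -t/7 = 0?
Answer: -500181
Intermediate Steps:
t = 0 (t = -7*0 = 0)
f = 2*I*sqrt(2) (f = ((0 - 1)*(-1 + 0))*sqrt(-3 - 5) = (-1*(-1))*sqrt(-8) = 1*(2*I*sqrt(2)) = 2*I*sqrt(2) ≈ 2.8284*I)
b = -2152 (b = -(-4)*(27 - 1*565) = -(-4)*(27 - 565) = -(-4)*(-538) = -4*538 = -2152)
(1493 + b)*759 = (1493 - 2152)*759 = -659*759 = -500181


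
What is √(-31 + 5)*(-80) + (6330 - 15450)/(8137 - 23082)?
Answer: 1824/2989 - 80*I*√26 ≈ 0.61024 - 407.92*I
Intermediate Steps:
√(-31 + 5)*(-80) + (6330 - 15450)/(8137 - 23082) = √(-26)*(-80) - 9120/(-14945) = (I*√26)*(-80) - 9120*(-1/14945) = -80*I*√26 + 1824/2989 = 1824/2989 - 80*I*√26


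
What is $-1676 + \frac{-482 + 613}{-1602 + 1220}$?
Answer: $- \frac{640363}{382} \approx -1676.3$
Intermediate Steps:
$-1676 + \frac{-482 + 613}{-1602 + 1220} = -1676 + \frac{131}{-382} = -1676 + 131 \left(- \frac{1}{382}\right) = -1676 - \frac{131}{382} = - \frac{640363}{382}$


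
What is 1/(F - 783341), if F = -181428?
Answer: -1/964769 ≈ -1.0365e-6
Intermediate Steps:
1/(F - 783341) = 1/(-181428 - 783341) = 1/(-964769) = -1/964769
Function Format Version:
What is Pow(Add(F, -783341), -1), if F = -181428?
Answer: Rational(-1, 964769) ≈ -1.0365e-6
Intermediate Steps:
Pow(Add(F, -783341), -1) = Pow(Add(-181428, -783341), -1) = Pow(-964769, -1) = Rational(-1, 964769)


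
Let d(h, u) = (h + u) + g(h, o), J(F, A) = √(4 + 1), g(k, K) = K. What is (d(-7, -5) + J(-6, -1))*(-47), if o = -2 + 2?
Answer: 564 - 47*√5 ≈ 458.90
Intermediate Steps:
o = 0
J(F, A) = √5
d(h, u) = h + u (d(h, u) = (h + u) + 0 = h + u)
(d(-7, -5) + J(-6, -1))*(-47) = ((-7 - 5) + √5)*(-47) = (-12 + √5)*(-47) = 564 - 47*√5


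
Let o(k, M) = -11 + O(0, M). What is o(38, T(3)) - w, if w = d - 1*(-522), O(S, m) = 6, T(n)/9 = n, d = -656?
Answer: 129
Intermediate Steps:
T(n) = 9*n
o(k, M) = -5 (o(k, M) = -11 + 6 = -5)
w = -134 (w = -656 - 1*(-522) = -656 + 522 = -134)
o(38, T(3)) - w = -5 - 1*(-134) = -5 + 134 = 129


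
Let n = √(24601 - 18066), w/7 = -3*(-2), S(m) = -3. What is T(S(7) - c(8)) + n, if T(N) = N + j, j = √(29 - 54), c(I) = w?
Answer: -45 + √6535 + 5*I ≈ 35.839 + 5.0*I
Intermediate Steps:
w = 42 (w = 7*(-3*(-2)) = 7*6 = 42)
c(I) = 42
j = 5*I (j = √(-25) = 5*I ≈ 5.0*I)
n = √6535 ≈ 80.839
T(N) = N + 5*I
T(S(7) - c(8)) + n = ((-3 - 1*42) + 5*I) + √6535 = ((-3 - 42) + 5*I) + √6535 = (-45 + 5*I) + √6535 = -45 + √6535 + 5*I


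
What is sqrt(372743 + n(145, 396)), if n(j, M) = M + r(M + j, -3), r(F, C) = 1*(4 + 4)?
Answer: sqrt(373147) ≈ 610.86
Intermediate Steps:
r(F, C) = 8 (r(F, C) = 1*8 = 8)
n(j, M) = 8 + M (n(j, M) = M + 8 = 8 + M)
sqrt(372743 + n(145, 396)) = sqrt(372743 + (8 + 396)) = sqrt(372743 + 404) = sqrt(373147)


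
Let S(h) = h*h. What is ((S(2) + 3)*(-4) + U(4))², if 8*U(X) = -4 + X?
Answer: 784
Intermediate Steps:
U(X) = -½ + X/8 (U(X) = (-4 + X)/8 = -½ + X/8)
S(h) = h²
((S(2) + 3)*(-4) + U(4))² = ((2² + 3)*(-4) + (-½ + (⅛)*4))² = ((4 + 3)*(-4) + (-½ + ½))² = (7*(-4) + 0)² = (-28 + 0)² = (-28)² = 784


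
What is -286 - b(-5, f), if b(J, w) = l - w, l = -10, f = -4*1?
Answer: -280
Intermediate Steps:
f = -4
b(J, w) = -10 - w
-286 - b(-5, f) = -286 - (-10 - 1*(-4)) = -286 - (-10 + 4) = -286 - 1*(-6) = -286 + 6 = -280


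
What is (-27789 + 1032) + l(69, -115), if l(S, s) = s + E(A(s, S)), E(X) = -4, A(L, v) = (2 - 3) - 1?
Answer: -26876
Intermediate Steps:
A(L, v) = -2 (A(L, v) = -1 - 1 = -2)
l(S, s) = -4 + s (l(S, s) = s - 4 = -4 + s)
(-27789 + 1032) + l(69, -115) = (-27789 + 1032) + (-4 - 115) = -26757 - 119 = -26876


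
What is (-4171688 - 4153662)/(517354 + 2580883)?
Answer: -8325350/3098237 ≈ -2.6871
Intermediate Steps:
(-4171688 - 4153662)/(517354 + 2580883) = -8325350/3098237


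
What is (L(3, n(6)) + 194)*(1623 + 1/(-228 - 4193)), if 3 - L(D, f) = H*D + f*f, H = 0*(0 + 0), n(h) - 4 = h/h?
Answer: 1234148504/4421 ≈ 2.7916e+5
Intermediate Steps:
n(h) = 5 (n(h) = 4 + h/h = 4 + 1 = 5)
H = 0 (H = 0*0 = 0)
L(D, f) = 3 - f**2 (L(D, f) = 3 - (0*D + f*f) = 3 - (0 + f**2) = 3 - f**2)
(L(3, n(6)) + 194)*(1623 + 1/(-228 - 4193)) = ((3 - 1*5**2) + 194)*(1623 + 1/(-228 - 4193)) = ((3 - 1*25) + 194)*(1623 + 1/(-4421)) = ((3 - 25) + 194)*(1623 - 1/4421) = (-22 + 194)*(7175282/4421) = 172*(7175282/4421) = 1234148504/4421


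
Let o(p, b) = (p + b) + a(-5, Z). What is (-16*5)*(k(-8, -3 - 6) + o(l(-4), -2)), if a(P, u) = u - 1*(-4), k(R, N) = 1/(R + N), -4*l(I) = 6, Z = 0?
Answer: -600/17 ≈ -35.294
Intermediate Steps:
l(I) = -3/2 (l(I) = -¼*6 = -3/2)
k(R, N) = 1/(N + R)
a(P, u) = 4 + u (a(P, u) = u + 4 = 4 + u)
o(p, b) = 4 + b + p (o(p, b) = (p + b) + (4 + 0) = (b + p) + 4 = 4 + b + p)
(-16*5)*(k(-8, -3 - 6) + o(l(-4), -2)) = (-16*5)*(1/((-3 - 6) - 8) + (4 - 2 - 3/2)) = -80*(1/(-9 - 8) + ½) = -80*(1/(-17) + ½) = -80*(-1/17 + ½) = -80*15/34 = -600/17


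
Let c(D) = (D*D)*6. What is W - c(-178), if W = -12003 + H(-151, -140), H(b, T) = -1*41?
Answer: -202148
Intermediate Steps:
H(b, T) = -41
W = -12044 (W = -12003 - 41 = -12044)
c(D) = 6*D² (c(D) = D²*6 = 6*D²)
W - c(-178) = -12044 - 6*(-178)² = -12044 - 6*31684 = -12044 - 1*190104 = -12044 - 190104 = -202148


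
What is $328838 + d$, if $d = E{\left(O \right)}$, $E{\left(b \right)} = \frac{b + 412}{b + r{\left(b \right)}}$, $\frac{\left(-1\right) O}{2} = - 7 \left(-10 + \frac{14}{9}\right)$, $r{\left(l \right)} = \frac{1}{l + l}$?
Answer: $\frac{744573378342}{2264273} \approx 3.2884 \cdot 10^{5}$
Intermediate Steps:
$r{\left(l \right)} = \frac{1}{2 l}$
$O = - \frac{1064}{9}$ ($O = - 2 \left(- 7 \left(-10 + \frac{14}{9}\right)\right) = - 2 \left(\left(-7\right) \left(- \frac{76}{9}\right)\right) = \left(-2\right) \frac{532}{9} = - \frac{1064}{9} \approx -118.22$)
$E{\left(b \right)} = \frac{412 + b}{b + \frac{1}{2 b}}$ ($E{\left(b \right)} = \frac{b + 412}{b + \frac{1}{2 b}} = \frac{412 + b}{b + \frac{1}{2 b}}$)
$d = - \frac{5626432}{2264273}$ ($d = 2 \left(- \frac{1064}{9}\right) \frac{1}{1 + 2 \left(- \frac{1064}{9}\right)^{2}} \left(412 - \frac{1064}{9}\right) = 2 \left(- \frac{1064}{9}\right) \frac{1}{1 + 2 \cdot \frac{1132096}{81}} \cdot \frac{2644}{9} = 2 \left(- \frac{1064}{9}\right) \frac{1}{1 + \frac{2264192}{81}} \cdot \frac{2644}{9} = 2 \left(- \frac{1064}{9}\right) \frac{1}{\frac{2264273}{81}} \cdot \frac{2644}{9} = 2 \left(- \frac{1064}{9}\right) \frac{81}{2264273} \cdot \frac{2644}{9} = - \frac{5626432}{2264273} \approx -2.4849$)
$328838 + d = 328838 - \frac{5626432}{2264273} = \frac{744573378342}{2264273}$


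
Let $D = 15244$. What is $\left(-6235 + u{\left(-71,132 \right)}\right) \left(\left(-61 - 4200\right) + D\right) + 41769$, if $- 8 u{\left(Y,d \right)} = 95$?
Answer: $- \frac{548541273}{8} \approx -6.8568 \cdot 10^{7}$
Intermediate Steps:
$u{\left(Y,d \right)} = - \frac{95}{8}$ ($u{\left(Y,d \right)} = \left(- \frac{1}{8}\right) 95 = - \frac{95}{8}$)
$\left(-6235 + u{\left(-71,132 \right)}\right) \left(\left(-61 - 4200\right) + D\right) + 41769 = \left(-6235 - \frac{95}{8}\right) \left(\left(-61 - 4200\right) + 15244\right) + 41769 = - \frac{49975 \left(\left(-61 - 4200\right) + 15244\right)}{8} + 41769 = - \frac{49975 \left(-4261 + 15244\right)}{8} + 41769 = \left(- \frac{49975}{8}\right) 10983 + 41769 = - \frac{548875425}{8} + 41769 = - \frac{548541273}{8}$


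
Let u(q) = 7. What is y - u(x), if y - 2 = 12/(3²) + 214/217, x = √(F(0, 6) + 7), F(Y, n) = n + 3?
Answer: -1745/651 ≈ -2.6805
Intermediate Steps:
F(Y, n) = 3 + n
x = 4 (x = √((3 + 6) + 7) = √(9 + 7) = √16 = 4)
y = 2812/651 (y = 2 + (12/(3²) + 214/217) = 2 + (12/9 + 214*(1/217)) = 2 + (12*(⅑) + 214/217) = 2 + (4/3 + 214/217) = 2 + 1510/651 = 2812/651 ≈ 4.3195)
y - u(x) = 2812/651 - 1*7 = 2812/651 - 7 = -1745/651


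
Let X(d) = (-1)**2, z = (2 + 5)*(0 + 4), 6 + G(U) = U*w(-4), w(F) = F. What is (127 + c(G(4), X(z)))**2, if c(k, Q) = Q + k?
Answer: 11236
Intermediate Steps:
G(U) = -6 - 4*U (G(U) = -6 + U*(-4) = -6 - 4*U)
z = 28 (z = 7*4 = 28)
X(d) = 1
(127 + c(G(4), X(z)))**2 = (127 + (1 + (-6 - 4*4)))**2 = (127 + (1 + (-6 - 16)))**2 = (127 + (1 - 22))**2 = (127 - 21)**2 = 106**2 = 11236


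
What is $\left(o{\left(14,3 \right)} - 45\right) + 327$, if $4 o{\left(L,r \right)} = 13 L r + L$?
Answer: $422$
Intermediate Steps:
$o{\left(L,r \right)} = \frac{L}{4} + \frac{13 L r}{4}$ ($o{\left(L,r \right)} = \frac{13 L r + L}{4} = \frac{L + 13 L r}{4} = \frac{L}{4} + \frac{13 L r}{4}$)
$\left(o{\left(14,3 \right)} - 45\right) + 327 = \left(\frac{1}{4} \cdot 14 \left(1 + 13 \cdot 3\right) - 45\right) + 327 = \left(\frac{1}{4} \cdot 14 \left(1 + 39\right) - 45\right) + 327 = \left(\frac{1}{4} \cdot 14 \cdot 40 - 45\right) + 327 = \left(140 - 45\right) + 327 = 95 + 327 = 422$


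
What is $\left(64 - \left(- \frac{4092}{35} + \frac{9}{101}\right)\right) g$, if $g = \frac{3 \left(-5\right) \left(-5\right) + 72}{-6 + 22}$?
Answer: $\frac{13423557}{8080} \approx 1661.3$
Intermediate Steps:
$g = \frac{147}{16}$ ($g = \frac{\left(-15\right) \left(-5\right) + 72}{16} = \left(75 + 72\right) \frac{1}{16} = 147 \cdot \frac{1}{16} = \frac{147}{16} \approx 9.1875$)
$\left(64 - \left(- \frac{4092}{35} + \frac{9}{101}\right)\right) g = \left(64 - \left(- \frac{4092}{35} + \frac{9}{101}\right)\right) \frac{147}{16} = \left(64 - \left(\frac{9}{101} + \frac{132}{\left(-210\right) \frac{1}{186}}\right)\right) \frac{147}{16} = \left(64 - \left(\frac{9}{101} + \frac{132}{- \frac{35}{31}}\right)\right) \frac{147}{16} = \left(64 - - \frac{412977}{3535}\right) \frac{147}{16} = \left(64 + \left(- \frac{9}{101} + \frac{4092}{35}\right)\right) \frac{147}{16} = \left(64 + \frac{412977}{3535}\right) \frac{147}{16} = \frac{639217}{3535} \cdot \frac{147}{16} = \frac{13423557}{8080}$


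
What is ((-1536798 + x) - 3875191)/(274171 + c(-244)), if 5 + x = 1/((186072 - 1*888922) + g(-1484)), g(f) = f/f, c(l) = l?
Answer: -3803814570907/192529318023 ≈ -19.757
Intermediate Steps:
g(f) = 1
x = -3514246/702849 (x = -5 + 1/((186072 - 1*888922) + 1) = -5 + 1/((186072 - 888922) + 1) = -5 + 1/(-702850 + 1) = -5 + 1/(-702849) = -5 - 1/702849 = -3514246/702849 ≈ -5.0000)
((-1536798 + x) - 3875191)/(274171 + c(-244)) = ((-1536798 - 3514246/702849) - 3875191)/(274171 - 244) = (-1080140451748/702849 - 3875191)/273927 = -3803814570907/702849*1/273927 = -3803814570907/192529318023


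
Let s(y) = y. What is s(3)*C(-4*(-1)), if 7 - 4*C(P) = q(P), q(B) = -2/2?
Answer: 6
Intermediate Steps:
q(B) = -1 (q(B) = -2*½ = -1)
C(P) = 2 (C(P) = 7/4 - ¼*(-1) = 7/4 + ¼ = 2)
s(3)*C(-4*(-1)) = 3*2 = 6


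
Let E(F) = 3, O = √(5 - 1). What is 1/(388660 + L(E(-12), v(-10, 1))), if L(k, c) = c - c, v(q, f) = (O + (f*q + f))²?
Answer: 1/388660 ≈ 2.5729e-6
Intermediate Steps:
O = 2 (O = √4 = 2)
v(q, f) = (2 + f + f*q)² (v(q, f) = (2 + (f*q + f))² = (2 + (f + f*q))² = (2 + f + f*q)²)
L(k, c) = 0
1/(388660 + L(E(-12), v(-10, 1))) = 1/(388660 + 0) = 1/388660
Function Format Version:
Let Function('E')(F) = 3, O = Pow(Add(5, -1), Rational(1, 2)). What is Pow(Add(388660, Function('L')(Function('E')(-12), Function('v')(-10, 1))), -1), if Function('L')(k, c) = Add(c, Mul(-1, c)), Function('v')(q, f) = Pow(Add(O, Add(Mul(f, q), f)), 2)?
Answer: Rational(1, 388660) ≈ 2.5729e-6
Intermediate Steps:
O = 2 (O = Pow(4, Rational(1, 2)) = 2)
Function('v')(q, f) = Pow(Add(2, f, Mul(f, q)), 2) (Function('v')(q, f) = Pow(Add(2, Add(Mul(f, q), f)), 2) = Pow(Add(2, Add(f, Mul(f, q))), 2) = Pow(Add(2, f, Mul(f, q)), 2))
Function('L')(k, c) = 0
Pow(Add(388660, Function('L')(Function('E')(-12), Function('v')(-10, 1))), -1) = Pow(Add(388660, 0), -1) = Pow(388660, -1) = Rational(1, 388660)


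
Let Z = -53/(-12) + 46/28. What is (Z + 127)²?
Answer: 124925329/7056 ≈ 17705.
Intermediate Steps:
Z = 509/84 (Z = -53*(-1/12) + 46*(1/28) = 53/12 + 23/14 = 509/84 ≈ 6.0595)
(Z + 127)² = (509/84 + 127)² = (11177/84)² = 124925329/7056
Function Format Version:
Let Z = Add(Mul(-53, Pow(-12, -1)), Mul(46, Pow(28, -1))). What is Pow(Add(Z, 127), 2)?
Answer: Rational(124925329, 7056) ≈ 17705.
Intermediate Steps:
Z = Rational(509, 84) (Z = Add(Mul(-53, Rational(-1, 12)), Mul(46, Rational(1, 28))) = Add(Rational(53, 12), Rational(23, 14)) = Rational(509, 84) ≈ 6.0595)
Pow(Add(Z, 127), 2) = Pow(Add(Rational(509, 84), 127), 2) = Pow(Rational(11177, 84), 2) = Rational(124925329, 7056)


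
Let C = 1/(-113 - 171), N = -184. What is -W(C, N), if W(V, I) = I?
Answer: 184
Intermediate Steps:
C = -1/284 (C = 1/(-284) = -1/284 ≈ -0.0035211)
-W(C, N) = -1*(-184) = 184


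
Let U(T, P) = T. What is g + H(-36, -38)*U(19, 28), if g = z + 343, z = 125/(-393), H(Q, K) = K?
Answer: -149072/393 ≈ -379.32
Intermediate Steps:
z = -125/393 (z = 125*(-1/393) = -125/393 ≈ -0.31807)
g = 134674/393 (g = -125/393 + 343 = 134674/393 ≈ 342.68)
g + H(-36, -38)*U(19, 28) = 134674/393 - 38*19 = 134674/393 - 722 = -149072/393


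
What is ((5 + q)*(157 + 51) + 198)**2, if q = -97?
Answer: 358647844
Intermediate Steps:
((5 + q)*(157 + 51) + 198)**2 = ((5 - 97)*(157 + 51) + 198)**2 = (-92*208 + 198)**2 = (-19136 + 198)**2 = (-18938)**2 = 358647844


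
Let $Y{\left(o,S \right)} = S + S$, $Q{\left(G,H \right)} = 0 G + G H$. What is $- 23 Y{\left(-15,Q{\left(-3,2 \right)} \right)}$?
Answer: $276$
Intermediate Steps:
$Q{\left(G,H \right)} = G H$ ($Q{\left(G,H \right)} = 0 + G H = G H$)
$Y{\left(o,S \right)} = 2 S$
$- 23 Y{\left(-15,Q{\left(-3,2 \right)} \right)} = - 23 \cdot 2 \left(\left(-3\right) 2\right) = - 23 \cdot 2 \left(-6\right) = \left(-23\right) \left(-12\right) = 276$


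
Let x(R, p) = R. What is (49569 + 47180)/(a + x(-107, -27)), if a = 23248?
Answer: 96749/23141 ≈ 4.1808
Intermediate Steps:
(49569 + 47180)/(a + x(-107, -27)) = (49569 + 47180)/(23248 - 107) = 96749/23141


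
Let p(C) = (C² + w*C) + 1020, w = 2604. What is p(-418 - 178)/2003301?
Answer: -1195748/2003301 ≈ -0.59689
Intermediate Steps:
p(C) = 1020 + C² + 2604*C (p(C) = (C² + 2604*C) + 1020 = 1020 + C² + 2604*C)
p(-418 - 178)/2003301 = (1020 + (-418 - 178)² + 2604*(-418 - 178))/2003301 = (1020 + (-596)² + 2604*(-596))*(1/2003301) = (1020 + 355216 - 1551984)*(1/2003301) = -1195748*1/2003301 = -1195748/2003301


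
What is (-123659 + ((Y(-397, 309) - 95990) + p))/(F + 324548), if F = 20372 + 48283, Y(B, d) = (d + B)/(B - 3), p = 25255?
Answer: -9719689/19660150 ≈ -0.49439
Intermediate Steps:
Y(B, d) = (B + d)/(-3 + B)
F = 68655
(-123659 + ((Y(-397, 309) - 95990) + p))/(F + 324548) = (-123659 + (((-397 + 309)/(-3 - 397) - 95990) + 25255))/(68655 + 324548) = (-123659 + ((-88/(-400) - 95990) + 25255))/393203 = (-123659 + ((-1/400*(-88) - 95990) + 25255))*(1/393203) = (-123659 + ((11/50 - 95990) + 25255))*(1/393203) = (-123659 + (-4799489/50 + 25255))*(1/393203) = (-123659 - 3536739/50)*(1/393203) = -9719689/50*1/393203 = -9719689/19660150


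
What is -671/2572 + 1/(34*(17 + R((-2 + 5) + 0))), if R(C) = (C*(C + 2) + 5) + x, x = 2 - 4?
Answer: -397959/1530340 ≈ -0.26005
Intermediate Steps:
x = -2
R(C) = 3 + C*(2 + C) (R(C) = (C*(C + 2) + 5) - 2 = (C*(2 + C) + 5) - 2 = (5 + C*(2 + C)) - 2 = 3 + C*(2 + C))
-671/2572 + 1/(34*(17 + R((-2 + 5) + 0))) = -671/2572 + 1/(34*(17 + (3 + ((-2 + 5) + 0)**2 + 2*((-2 + 5) + 0)))) = -671*1/2572 + 1/(34*(17 + (3 + (3 + 0)**2 + 2*(3 + 0)))) = -671/2572 + 1/(34*(17 + (3 + 3**2 + 2*3))) = -671/2572 + 1/(34*(17 + (3 + 9 + 6))) = -671/2572 + 1/(34*(17 + 18)) = -671/2572 + 1/(34*35) = -671/2572 + 1/1190 = -397959/1530340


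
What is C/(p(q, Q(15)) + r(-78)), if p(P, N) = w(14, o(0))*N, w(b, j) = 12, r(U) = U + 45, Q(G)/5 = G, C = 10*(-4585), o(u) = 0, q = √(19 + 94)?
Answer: -45850/867 ≈ -52.883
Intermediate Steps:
q = √113 ≈ 10.630
C = -45850
Q(G) = 5*G
r(U) = 45 + U
p(P, N) = 12*N
C/(p(q, Q(15)) + r(-78)) = -45850/(12*(5*15) + (45 - 78)) = -45850/(12*75 - 33) = -45850/(900 - 33) = -45850/867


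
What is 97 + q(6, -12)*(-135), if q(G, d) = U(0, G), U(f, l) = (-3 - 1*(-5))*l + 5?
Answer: -2198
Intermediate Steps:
U(f, l) = 5 + 2*l (U(f, l) = (-3 + 5)*l + 5 = 2*l + 5 = 5 + 2*l)
q(G, d) = 5 + 2*G
97 + q(6, -12)*(-135) = 97 + (5 + 2*6)*(-135) = 97 + (5 + 12)*(-135) = 97 + 17*(-135) = 97 - 2295 = -2198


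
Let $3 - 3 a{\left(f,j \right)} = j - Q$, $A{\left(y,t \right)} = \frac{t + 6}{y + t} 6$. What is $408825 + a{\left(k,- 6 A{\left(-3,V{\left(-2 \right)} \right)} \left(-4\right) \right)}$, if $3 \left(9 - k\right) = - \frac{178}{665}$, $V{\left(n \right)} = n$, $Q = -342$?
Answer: $\frac{2043752}{5} \approx 4.0875 \cdot 10^{5}$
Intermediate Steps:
$A{\left(y,t \right)} = \frac{6 \left(6 + t\right)}{t + y}$ ($A{\left(y,t \right)} = \frac{6 + t}{t + y} 6 = \frac{6 \left(6 + t\right)}{t + y}$)
$k = \frac{18133}{1995}$ ($k = 9 - \frac{\left(-178\right) \frac{1}{665}}{3} = 9 - - \frac{178}{1995} = 9 + \frac{178}{1995} = \frac{18133}{1995} \approx 9.0892$)
$a{\left(f,j \right)} = -113 - \frac{j}{3}$ ($a{\left(f,j \right)} = 1 - \frac{j - -342}{3} = 1 - \frac{j + 342}{3} = 1 - \frac{342 + j}{3} = 1 - \left(114 + \frac{j}{3}\right) = -113 - \frac{j}{3}$)
$408825 + a{\left(k,- 6 A{\left(-3,V{\left(-2 \right)} \right)} \left(-4\right) \right)} = 408825 - \left(113 + \frac{- 6 \frac{6 \left(6 - 2\right)}{-2 - 3} \left(-4\right)}{3}\right) = 408825 - \left(113 + \frac{- 6 \cdot 6 \frac{1}{-5} \cdot 4 \left(-4\right)}{3}\right) = 408825 - \left(113 + \frac{- 6 \cdot 6 \left(- \frac{1}{5}\right) 4 \left(-4\right)}{3}\right) = 408825 - \left(113 + \frac{\left(-6\right) \left(- \frac{24}{5}\right) \left(-4\right)}{3}\right) = 408825 - \left(113 + \frac{\frac{144}{5} \left(-4\right)}{3}\right) = 408825 - \frac{373}{5} = \frac{2043752}{5}$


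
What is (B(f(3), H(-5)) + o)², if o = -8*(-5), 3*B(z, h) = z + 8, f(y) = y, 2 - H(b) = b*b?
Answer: 17161/9 ≈ 1906.8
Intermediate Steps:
H(b) = 2 - b² (H(b) = 2 - b*b = 2 - b²)
B(z, h) = 8/3 + z/3 (B(z, h) = (z + 8)/3 = (8 + z)/3 = 8/3 + z/3)
o = 40
(B(f(3), H(-5)) + o)² = ((8/3 + (⅓)*3) + 40)² = ((8/3 + 1) + 40)² = (11/3 + 40)² = (131/3)² = 17161/9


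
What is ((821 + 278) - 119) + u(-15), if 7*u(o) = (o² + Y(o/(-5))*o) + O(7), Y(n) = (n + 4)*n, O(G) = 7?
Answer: 6777/7 ≈ 968.14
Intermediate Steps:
Y(n) = n*(4 + n) (Y(n) = (4 + n)*n = n*(4 + n))
u(o) = 1 + o²/7 - o²*(4 - o/5)/35 (u(o) = ((o² + ((o/(-5))*(4 + o/(-5)))*o) + 7)/7 = ((o² + ((o*(-⅕))*(4 + o*(-⅕)))*o) + 7)/7 = ((o² + ((-o/5)*(4 - o/5))*o) + 7)/7 = ((o² + (-o*(4 - o/5)/5)*o) + 7)/7 = ((o² - o²*(4 - o/5)/5) + 7)/7 = (7 + o² - o²*(4 - o/5)/5)/7 = 1 + o²/7 - o²*(4 - o/5)/35)
((821 + 278) - 119) + u(-15) = ((821 + 278) - 119) + (1 + (1/35)*(-15)² + (1/175)*(-15)³) = (1099 - 119) + (1 + (1/35)*225 + (1/175)*(-3375)) = 980 + (1 + 45/7 - 135/7) = 980 - 83/7 = 6777/7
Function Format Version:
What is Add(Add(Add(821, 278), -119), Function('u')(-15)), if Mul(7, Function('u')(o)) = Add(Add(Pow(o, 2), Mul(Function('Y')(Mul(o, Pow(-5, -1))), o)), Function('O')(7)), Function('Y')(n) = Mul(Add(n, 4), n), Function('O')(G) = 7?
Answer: Rational(6777, 7) ≈ 968.14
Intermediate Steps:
Function('Y')(n) = Mul(n, Add(4, n)) (Function('Y')(n) = Mul(Add(4, n), n) = Mul(n, Add(4, n)))
Function('u')(o) = Add(1, Mul(Rational(1, 7), Pow(o, 2)), Mul(Rational(-1, 35), Pow(o, 2), Add(4, Mul(Rational(-1, 5), o)))) (Function('u')(o) = Mul(Rational(1, 7), Add(Add(Pow(o, 2), Mul(Mul(Mul(o, Pow(-5, -1)), Add(4, Mul(o, Pow(-5, -1)))), o)), 7)) = Mul(Rational(1, 7), Add(Add(Pow(o, 2), Mul(Mul(Mul(o, Rational(-1, 5)), Add(4, Mul(o, Rational(-1, 5)))), o)), 7)) = Mul(Rational(1, 7), Add(Add(Pow(o, 2), Mul(Mul(Mul(Rational(-1, 5), o), Add(4, Mul(Rational(-1, 5), o))), o)), 7)) = Mul(Rational(1, 7), Add(Add(Pow(o, 2), Mul(Mul(Rational(-1, 5), o, Add(4, Mul(Rational(-1, 5), o))), o)), 7)) = Mul(Rational(1, 7), Add(Add(Pow(o, 2), Mul(Rational(-1, 5), Pow(o, 2), Add(4, Mul(Rational(-1, 5), o)))), 7)) = Mul(Rational(1, 7), Add(7, Pow(o, 2), Mul(Rational(-1, 5), Pow(o, 2), Add(4, Mul(Rational(-1, 5), o))))) = Add(1, Mul(Rational(1, 7), Pow(o, 2)), Mul(Rational(-1, 35), Pow(o, 2), Add(4, Mul(Rational(-1, 5), o)))))
Add(Add(Add(821, 278), -119), Function('u')(-15)) = Add(Add(Add(821, 278), -119), Add(1, Mul(Rational(1, 35), Pow(-15, 2)), Mul(Rational(1, 175), Pow(-15, 3)))) = Add(Add(1099, -119), Add(1, Mul(Rational(1, 35), 225), Mul(Rational(1, 175), -3375))) = Add(980, Add(1, Rational(45, 7), Rational(-135, 7))) = Add(980, Rational(-83, 7)) = Rational(6777, 7)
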